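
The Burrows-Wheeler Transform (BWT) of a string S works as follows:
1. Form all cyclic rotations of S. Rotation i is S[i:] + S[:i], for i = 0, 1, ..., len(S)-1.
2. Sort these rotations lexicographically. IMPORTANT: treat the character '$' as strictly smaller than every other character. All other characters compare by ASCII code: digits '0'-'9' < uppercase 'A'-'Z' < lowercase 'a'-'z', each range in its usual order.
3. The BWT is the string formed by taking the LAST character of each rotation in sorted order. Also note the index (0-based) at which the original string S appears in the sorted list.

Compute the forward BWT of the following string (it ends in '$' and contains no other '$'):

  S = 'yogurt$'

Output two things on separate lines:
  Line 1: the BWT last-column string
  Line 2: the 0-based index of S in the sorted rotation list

All 7 rotations (rotation i = S[i:]+S[:i]):
  rot[0] = yogurt$
  rot[1] = ogurt$y
  rot[2] = gurt$yo
  rot[3] = urt$yog
  rot[4] = rt$yogu
  rot[5] = t$yogur
  rot[6] = $yogurt
Sorted (with $ < everything):
  sorted[0] = $yogurt  (last char: 't')
  sorted[1] = gurt$yo  (last char: 'o')
  sorted[2] = ogurt$y  (last char: 'y')
  sorted[3] = rt$yogu  (last char: 'u')
  sorted[4] = t$yogur  (last char: 'r')
  sorted[5] = urt$yog  (last char: 'g')
  sorted[6] = yogurt$  (last char: '$')
Last column: toyurg$
Original string S is at sorted index 6

Answer: toyurg$
6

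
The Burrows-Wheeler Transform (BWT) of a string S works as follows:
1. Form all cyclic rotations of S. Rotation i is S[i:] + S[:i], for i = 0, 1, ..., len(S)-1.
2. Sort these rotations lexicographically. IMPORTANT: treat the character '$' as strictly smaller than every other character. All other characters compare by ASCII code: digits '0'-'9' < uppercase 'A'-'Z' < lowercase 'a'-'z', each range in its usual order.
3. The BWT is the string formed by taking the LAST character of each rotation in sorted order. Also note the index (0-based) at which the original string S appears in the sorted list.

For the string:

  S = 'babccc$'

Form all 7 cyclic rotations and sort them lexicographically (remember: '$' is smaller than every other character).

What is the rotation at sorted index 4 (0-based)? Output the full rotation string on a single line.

All 7 rotations (rotation i = S[i:]+S[:i]):
  rot[0] = babccc$
  rot[1] = abccc$b
  rot[2] = bccc$ba
  rot[3] = ccc$bab
  rot[4] = cc$babc
  rot[5] = c$babcc
  rot[6] = $babccc
Sorted (with $ < everything):
  sorted[0] = $babccc
  sorted[1] = abccc$b
  sorted[2] = babccc$
  sorted[3] = bccc$ba
  sorted[4] = c$babcc
  sorted[5] = cc$babc
  sorted[6] = ccc$bab
sorted[4] = c$babcc

Answer: c$babcc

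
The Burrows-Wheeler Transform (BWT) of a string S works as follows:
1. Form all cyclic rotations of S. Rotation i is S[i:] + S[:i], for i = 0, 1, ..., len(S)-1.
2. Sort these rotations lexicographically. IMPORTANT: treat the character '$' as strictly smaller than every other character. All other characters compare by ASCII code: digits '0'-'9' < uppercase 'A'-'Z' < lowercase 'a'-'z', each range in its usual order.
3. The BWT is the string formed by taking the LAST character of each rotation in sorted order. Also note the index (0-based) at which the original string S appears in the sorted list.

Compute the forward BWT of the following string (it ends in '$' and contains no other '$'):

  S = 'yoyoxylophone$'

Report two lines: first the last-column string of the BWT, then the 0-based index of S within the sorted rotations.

All 14 rotations (rotation i = S[i:]+S[:i]):
  rot[0] = yoyoxylophone$
  rot[1] = oyoxylophone$y
  rot[2] = yoxylophone$yo
  rot[3] = oxylophone$yoy
  rot[4] = xylophone$yoyo
  rot[5] = ylophone$yoyox
  rot[6] = lophone$yoyoxy
  rot[7] = ophone$yoyoxyl
  rot[8] = phone$yoyoxylo
  rot[9] = hone$yoyoxylop
  rot[10] = one$yoyoxyloph
  rot[11] = ne$yoyoxylopho
  rot[12] = e$yoyoxylophon
  rot[13] = $yoyoxylophone
Sorted (with $ < everything):
  sorted[0] = $yoyoxylophone  (last char: 'e')
  sorted[1] = e$yoyoxylophon  (last char: 'n')
  sorted[2] = hone$yoyoxylop  (last char: 'p')
  sorted[3] = lophone$yoyoxy  (last char: 'y')
  sorted[4] = ne$yoyoxylopho  (last char: 'o')
  sorted[5] = one$yoyoxyloph  (last char: 'h')
  sorted[6] = ophone$yoyoxyl  (last char: 'l')
  sorted[7] = oxylophone$yoy  (last char: 'y')
  sorted[8] = oyoxylophone$y  (last char: 'y')
  sorted[9] = phone$yoyoxylo  (last char: 'o')
  sorted[10] = xylophone$yoyo  (last char: 'o')
  sorted[11] = ylophone$yoyox  (last char: 'x')
  sorted[12] = yoxylophone$yo  (last char: 'o')
  sorted[13] = yoyoxylophone$  (last char: '$')
Last column: enpyohlyyooxo$
Original string S is at sorted index 13

Answer: enpyohlyyooxo$
13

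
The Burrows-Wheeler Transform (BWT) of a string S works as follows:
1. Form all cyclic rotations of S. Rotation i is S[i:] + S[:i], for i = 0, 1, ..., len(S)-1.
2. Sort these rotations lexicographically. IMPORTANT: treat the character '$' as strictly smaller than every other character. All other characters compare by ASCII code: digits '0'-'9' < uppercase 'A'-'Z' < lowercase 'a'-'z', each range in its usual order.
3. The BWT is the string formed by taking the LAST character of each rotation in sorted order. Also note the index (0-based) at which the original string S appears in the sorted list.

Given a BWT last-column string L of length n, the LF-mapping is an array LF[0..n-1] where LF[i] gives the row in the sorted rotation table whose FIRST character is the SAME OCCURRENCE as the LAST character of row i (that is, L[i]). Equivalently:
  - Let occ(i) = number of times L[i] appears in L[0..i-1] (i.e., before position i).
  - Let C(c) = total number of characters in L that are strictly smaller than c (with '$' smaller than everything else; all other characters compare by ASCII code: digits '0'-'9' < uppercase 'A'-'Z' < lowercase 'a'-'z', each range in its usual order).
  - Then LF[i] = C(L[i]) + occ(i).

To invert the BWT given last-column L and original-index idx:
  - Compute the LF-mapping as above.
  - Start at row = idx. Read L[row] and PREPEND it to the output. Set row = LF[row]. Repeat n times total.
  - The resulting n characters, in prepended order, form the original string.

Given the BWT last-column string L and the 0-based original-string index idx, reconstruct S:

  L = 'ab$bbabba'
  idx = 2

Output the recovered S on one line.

Answer: ababbbba$

Derivation:
LF mapping: 1 4 0 5 6 2 7 8 3
Walk LF starting at row 2, prepending L[row]:
  step 1: row=2, L[2]='$', prepend. Next row=LF[2]=0
  step 2: row=0, L[0]='a', prepend. Next row=LF[0]=1
  step 3: row=1, L[1]='b', prepend. Next row=LF[1]=4
  step 4: row=4, L[4]='b', prepend. Next row=LF[4]=6
  step 5: row=6, L[6]='b', prepend. Next row=LF[6]=7
  step 6: row=7, L[7]='b', prepend. Next row=LF[7]=8
  step 7: row=8, L[8]='a', prepend. Next row=LF[8]=3
  step 8: row=3, L[3]='b', prepend. Next row=LF[3]=5
  step 9: row=5, L[5]='a', prepend. Next row=LF[5]=2
Reversed output: ababbbba$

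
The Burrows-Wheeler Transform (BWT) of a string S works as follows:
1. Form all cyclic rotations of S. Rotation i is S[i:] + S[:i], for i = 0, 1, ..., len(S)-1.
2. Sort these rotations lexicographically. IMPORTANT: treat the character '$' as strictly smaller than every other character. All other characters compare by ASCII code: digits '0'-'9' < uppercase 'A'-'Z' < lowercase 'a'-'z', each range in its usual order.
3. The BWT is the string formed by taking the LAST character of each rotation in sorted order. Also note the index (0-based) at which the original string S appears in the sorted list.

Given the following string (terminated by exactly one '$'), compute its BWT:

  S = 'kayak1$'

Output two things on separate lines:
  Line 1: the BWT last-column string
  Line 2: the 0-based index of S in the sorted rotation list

Answer: 1kyka$a
5

Derivation:
All 7 rotations (rotation i = S[i:]+S[:i]):
  rot[0] = kayak1$
  rot[1] = ayak1$k
  rot[2] = yak1$ka
  rot[3] = ak1$kay
  rot[4] = k1$kaya
  rot[5] = 1$kayak
  rot[6] = $kayak1
Sorted (with $ < everything):
  sorted[0] = $kayak1  (last char: '1')
  sorted[1] = 1$kayak  (last char: 'k')
  sorted[2] = ak1$kay  (last char: 'y')
  sorted[3] = ayak1$k  (last char: 'k')
  sorted[4] = k1$kaya  (last char: 'a')
  sorted[5] = kayak1$  (last char: '$')
  sorted[6] = yak1$ka  (last char: 'a')
Last column: 1kyka$a
Original string S is at sorted index 5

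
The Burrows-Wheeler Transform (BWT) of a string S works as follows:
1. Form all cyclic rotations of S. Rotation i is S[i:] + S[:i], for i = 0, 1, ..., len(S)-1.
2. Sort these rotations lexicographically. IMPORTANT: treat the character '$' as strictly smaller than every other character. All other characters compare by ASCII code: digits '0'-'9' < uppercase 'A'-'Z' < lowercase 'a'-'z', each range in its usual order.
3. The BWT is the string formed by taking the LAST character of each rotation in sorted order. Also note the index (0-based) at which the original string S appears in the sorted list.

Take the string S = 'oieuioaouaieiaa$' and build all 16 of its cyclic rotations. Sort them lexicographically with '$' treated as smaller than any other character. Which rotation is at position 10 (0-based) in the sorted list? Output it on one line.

Answer: ioaouaieiaa$oieu

Derivation:
All 16 rotations (rotation i = S[i:]+S[:i]):
  rot[0] = oieuioaouaieiaa$
  rot[1] = ieuioaouaieiaa$o
  rot[2] = euioaouaieiaa$oi
  rot[3] = uioaouaieiaa$oie
  rot[4] = ioaouaieiaa$oieu
  rot[5] = oaouaieiaa$oieui
  rot[6] = aouaieiaa$oieuio
  rot[7] = ouaieiaa$oieuioa
  rot[8] = uaieiaa$oieuioao
  rot[9] = aieiaa$oieuioaou
  rot[10] = ieiaa$oieuioaoua
  rot[11] = eiaa$oieuioaouai
  rot[12] = iaa$oieuioaouaie
  rot[13] = aa$oieuioaouaiei
  rot[14] = a$oieuioaouaieia
  rot[15] = $oieuioaouaieiaa
Sorted (with $ < everything):
  sorted[0] = $oieuioaouaieiaa
  sorted[1] = a$oieuioaouaieia
  sorted[2] = aa$oieuioaouaiei
  sorted[3] = aieiaa$oieuioaou
  sorted[4] = aouaieiaa$oieuio
  sorted[5] = eiaa$oieuioaouai
  sorted[6] = euioaouaieiaa$oi
  sorted[7] = iaa$oieuioaouaie
  sorted[8] = ieiaa$oieuioaoua
  sorted[9] = ieuioaouaieiaa$o
  sorted[10] = ioaouaieiaa$oieu
  sorted[11] = oaouaieiaa$oieui
  sorted[12] = oieuioaouaieiaa$
  sorted[13] = ouaieiaa$oieuioa
  sorted[14] = uaieiaa$oieuioao
  sorted[15] = uioaouaieiaa$oie
sorted[10] = ioaouaieiaa$oieu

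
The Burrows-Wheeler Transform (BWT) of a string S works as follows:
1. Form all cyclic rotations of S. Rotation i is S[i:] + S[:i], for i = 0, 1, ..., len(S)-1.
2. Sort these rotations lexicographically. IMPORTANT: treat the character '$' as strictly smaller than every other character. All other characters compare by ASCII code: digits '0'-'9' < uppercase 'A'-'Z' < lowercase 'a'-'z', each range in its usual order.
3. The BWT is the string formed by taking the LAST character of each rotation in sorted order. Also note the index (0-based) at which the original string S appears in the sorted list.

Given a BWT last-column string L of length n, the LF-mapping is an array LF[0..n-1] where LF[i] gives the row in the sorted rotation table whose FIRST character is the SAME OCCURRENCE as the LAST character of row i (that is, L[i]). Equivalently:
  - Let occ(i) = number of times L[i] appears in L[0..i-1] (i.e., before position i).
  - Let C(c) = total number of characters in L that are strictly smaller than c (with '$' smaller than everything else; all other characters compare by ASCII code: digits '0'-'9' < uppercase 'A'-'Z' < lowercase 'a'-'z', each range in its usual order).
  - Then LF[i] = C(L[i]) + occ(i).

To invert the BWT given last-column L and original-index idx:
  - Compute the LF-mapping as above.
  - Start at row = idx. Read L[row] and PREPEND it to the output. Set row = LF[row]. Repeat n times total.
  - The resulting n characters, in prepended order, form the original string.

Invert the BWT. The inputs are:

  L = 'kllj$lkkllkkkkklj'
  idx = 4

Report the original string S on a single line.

LF mapping: 3 11 12 1 0 13 4 5 14 15 6 7 8 9 10 16 2
Walk LF starting at row 4, prepending L[row]:
  step 1: row=4, L[4]='$', prepend. Next row=LF[4]=0
  step 2: row=0, L[0]='k', prepend. Next row=LF[0]=3
  step 3: row=3, L[3]='j', prepend. Next row=LF[3]=1
  step 4: row=1, L[1]='l', prepend. Next row=LF[1]=11
  step 5: row=11, L[11]='k', prepend. Next row=LF[11]=7
  step 6: row=7, L[7]='k', prepend. Next row=LF[7]=5
  step 7: row=5, L[5]='l', prepend. Next row=LF[5]=13
  step 8: row=13, L[13]='k', prepend. Next row=LF[13]=9
  step 9: row=9, L[9]='l', prepend. Next row=LF[9]=15
  step 10: row=15, L[15]='l', prepend. Next row=LF[15]=16
  step 11: row=16, L[16]='j', prepend. Next row=LF[16]=2
  step 12: row=2, L[2]='l', prepend. Next row=LF[2]=12
  step 13: row=12, L[12]='k', prepend. Next row=LF[12]=8
  step 14: row=8, L[8]='l', prepend. Next row=LF[8]=14
  step 15: row=14, L[14]='k', prepend. Next row=LF[14]=10
  step 16: row=10, L[10]='k', prepend. Next row=LF[10]=6
  step 17: row=6, L[6]='k', prepend. Next row=LF[6]=4
Reversed output: kkklkljllklkkljk$

Answer: kkklkljllklkkljk$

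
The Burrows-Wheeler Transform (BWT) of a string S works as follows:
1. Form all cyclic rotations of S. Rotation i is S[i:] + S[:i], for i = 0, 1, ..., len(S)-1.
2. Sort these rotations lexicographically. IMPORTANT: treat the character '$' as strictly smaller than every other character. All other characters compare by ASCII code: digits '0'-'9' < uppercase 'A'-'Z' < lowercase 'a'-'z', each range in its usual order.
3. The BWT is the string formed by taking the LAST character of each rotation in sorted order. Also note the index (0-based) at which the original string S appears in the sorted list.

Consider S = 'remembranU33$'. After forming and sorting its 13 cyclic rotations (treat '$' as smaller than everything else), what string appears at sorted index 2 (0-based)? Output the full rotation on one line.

All 13 rotations (rotation i = S[i:]+S[:i]):
  rot[0] = remembranU33$
  rot[1] = emembranU33$r
  rot[2] = membranU33$re
  rot[3] = embranU33$rem
  rot[4] = mbranU33$reme
  rot[5] = branU33$remem
  rot[6] = ranU33$rememb
  rot[7] = anU33$remembr
  rot[8] = nU33$remembra
  rot[9] = U33$remembran
  rot[10] = 33$remembranU
  rot[11] = 3$remembranU3
  rot[12] = $remembranU33
Sorted (with $ < everything):
  sorted[0] = $remembranU33
  sorted[1] = 3$remembranU3
  sorted[2] = 33$remembranU
  sorted[3] = U33$remembran
  sorted[4] = anU33$remembr
  sorted[5] = branU33$remem
  sorted[6] = embranU33$rem
  sorted[7] = emembranU33$r
  sorted[8] = mbranU33$reme
  sorted[9] = membranU33$re
  sorted[10] = nU33$remembra
  sorted[11] = ranU33$rememb
  sorted[12] = remembranU33$
sorted[2] = 33$remembranU

Answer: 33$remembranU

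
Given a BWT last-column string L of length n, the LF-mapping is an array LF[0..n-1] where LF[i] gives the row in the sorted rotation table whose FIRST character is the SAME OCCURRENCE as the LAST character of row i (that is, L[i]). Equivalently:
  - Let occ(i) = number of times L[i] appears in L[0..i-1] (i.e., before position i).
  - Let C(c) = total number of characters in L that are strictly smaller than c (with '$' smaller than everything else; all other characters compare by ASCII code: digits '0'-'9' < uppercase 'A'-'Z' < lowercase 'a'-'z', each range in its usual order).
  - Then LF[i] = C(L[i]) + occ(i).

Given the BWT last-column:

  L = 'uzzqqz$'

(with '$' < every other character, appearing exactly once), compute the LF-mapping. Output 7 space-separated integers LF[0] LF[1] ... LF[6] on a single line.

Answer: 3 4 5 1 2 6 0

Derivation:
Char counts: '$':1, 'q':2, 'u':1, 'z':3
C (first-col start): C('$')=0, C('q')=1, C('u')=3, C('z')=4
L[0]='u': occ=0, LF[0]=C('u')+0=3+0=3
L[1]='z': occ=0, LF[1]=C('z')+0=4+0=4
L[2]='z': occ=1, LF[2]=C('z')+1=4+1=5
L[3]='q': occ=0, LF[3]=C('q')+0=1+0=1
L[4]='q': occ=1, LF[4]=C('q')+1=1+1=2
L[5]='z': occ=2, LF[5]=C('z')+2=4+2=6
L[6]='$': occ=0, LF[6]=C('$')+0=0+0=0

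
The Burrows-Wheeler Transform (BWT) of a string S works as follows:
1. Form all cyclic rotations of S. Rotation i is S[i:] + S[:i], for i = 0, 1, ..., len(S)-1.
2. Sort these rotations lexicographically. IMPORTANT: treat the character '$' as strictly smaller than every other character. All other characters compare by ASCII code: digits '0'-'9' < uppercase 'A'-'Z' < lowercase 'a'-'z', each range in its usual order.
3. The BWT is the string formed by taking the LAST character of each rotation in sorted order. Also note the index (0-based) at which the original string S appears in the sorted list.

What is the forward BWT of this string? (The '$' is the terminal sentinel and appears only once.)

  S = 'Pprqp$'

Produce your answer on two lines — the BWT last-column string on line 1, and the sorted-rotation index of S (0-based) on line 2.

Answer: p$qPrp
1

Derivation:
All 6 rotations (rotation i = S[i:]+S[:i]):
  rot[0] = Pprqp$
  rot[1] = prqp$P
  rot[2] = rqp$Pp
  rot[3] = qp$Ppr
  rot[4] = p$Pprq
  rot[5] = $Pprqp
Sorted (with $ < everything):
  sorted[0] = $Pprqp  (last char: 'p')
  sorted[1] = Pprqp$  (last char: '$')
  sorted[2] = p$Pprq  (last char: 'q')
  sorted[3] = prqp$P  (last char: 'P')
  sorted[4] = qp$Ppr  (last char: 'r')
  sorted[5] = rqp$Pp  (last char: 'p')
Last column: p$qPrp
Original string S is at sorted index 1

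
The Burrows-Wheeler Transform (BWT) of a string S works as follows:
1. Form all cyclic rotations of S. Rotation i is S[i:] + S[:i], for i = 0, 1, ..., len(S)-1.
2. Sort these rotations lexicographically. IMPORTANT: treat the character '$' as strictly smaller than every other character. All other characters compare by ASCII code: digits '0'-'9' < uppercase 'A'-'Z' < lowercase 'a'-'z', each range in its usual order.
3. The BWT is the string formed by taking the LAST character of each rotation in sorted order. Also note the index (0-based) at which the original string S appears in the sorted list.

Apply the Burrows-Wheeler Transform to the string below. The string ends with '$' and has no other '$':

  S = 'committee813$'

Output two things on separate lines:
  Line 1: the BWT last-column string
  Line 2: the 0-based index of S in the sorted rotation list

All 13 rotations (rotation i = S[i:]+S[:i]):
  rot[0] = committee813$
  rot[1] = ommittee813$c
  rot[2] = mmittee813$co
  rot[3] = mittee813$com
  rot[4] = ittee813$comm
  rot[5] = ttee813$commi
  rot[6] = tee813$commit
  rot[7] = ee813$committ
  rot[8] = e813$committe
  rot[9] = 813$committee
  rot[10] = 13$committee8
  rot[11] = 3$committee81
  rot[12] = $committee813
Sorted (with $ < everything):
  sorted[0] = $committee813  (last char: '3')
  sorted[1] = 13$committee8  (last char: '8')
  sorted[2] = 3$committee81  (last char: '1')
  sorted[3] = 813$committee  (last char: 'e')
  sorted[4] = committee813$  (last char: '$')
  sorted[5] = e813$committe  (last char: 'e')
  sorted[6] = ee813$committ  (last char: 't')
  sorted[7] = ittee813$comm  (last char: 'm')
  sorted[8] = mittee813$com  (last char: 'm')
  sorted[9] = mmittee813$co  (last char: 'o')
  sorted[10] = ommittee813$c  (last char: 'c')
  sorted[11] = tee813$commit  (last char: 't')
  sorted[12] = ttee813$commi  (last char: 'i')
Last column: 381e$etmmocti
Original string S is at sorted index 4

Answer: 381e$etmmocti
4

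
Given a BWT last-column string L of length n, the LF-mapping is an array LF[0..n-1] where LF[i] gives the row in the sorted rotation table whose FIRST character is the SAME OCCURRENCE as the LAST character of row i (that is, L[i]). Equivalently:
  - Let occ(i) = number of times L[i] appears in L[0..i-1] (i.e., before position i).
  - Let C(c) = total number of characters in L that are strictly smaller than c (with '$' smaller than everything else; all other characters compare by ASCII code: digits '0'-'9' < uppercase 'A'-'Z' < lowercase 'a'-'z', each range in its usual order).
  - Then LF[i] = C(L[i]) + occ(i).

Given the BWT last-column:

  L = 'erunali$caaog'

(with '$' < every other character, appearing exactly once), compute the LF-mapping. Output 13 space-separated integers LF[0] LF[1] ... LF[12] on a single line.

Answer: 5 11 12 9 1 8 7 0 4 2 3 10 6

Derivation:
Char counts: '$':1, 'a':3, 'c':1, 'e':1, 'g':1, 'i':1, 'l':1, 'n':1, 'o':1, 'r':1, 'u':1
C (first-col start): C('$')=0, C('a')=1, C('c')=4, C('e')=5, C('g')=6, C('i')=7, C('l')=8, C('n')=9, C('o')=10, C('r')=11, C('u')=12
L[0]='e': occ=0, LF[0]=C('e')+0=5+0=5
L[1]='r': occ=0, LF[1]=C('r')+0=11+0=11
L[2]='u': occ=0, LF[2]=C('u')+0=12+0=12
L[3]='n': occ=0, LF[3]=C('n')+0=9+0=9
L[4]='a': occ=0, LF[4]=C('a')+0=1+0=1
L[5]='l': occ=0, LF[5]=C('l')+0=8+0=8
L[6]='i': occ=0, LF[6]=C('i')+0=7+0=7
L[7]='$': occ=0, LF[7]=C('$')+0=0+0=0
L[8]='c': occ=0, LF[8]=C('c')+0=4+0=4
L[9]='a': occ=1, LF[9]=C('a')+1=1+1=2
L[10]='a': occ=2, LF[10]=C('a')+2=1+2=3
L[11]='o': occ=0, LF[11]=C('o')+0=10+0=10
L[12]='g': occ=0, LF[12]=C('g')+0=6+0=6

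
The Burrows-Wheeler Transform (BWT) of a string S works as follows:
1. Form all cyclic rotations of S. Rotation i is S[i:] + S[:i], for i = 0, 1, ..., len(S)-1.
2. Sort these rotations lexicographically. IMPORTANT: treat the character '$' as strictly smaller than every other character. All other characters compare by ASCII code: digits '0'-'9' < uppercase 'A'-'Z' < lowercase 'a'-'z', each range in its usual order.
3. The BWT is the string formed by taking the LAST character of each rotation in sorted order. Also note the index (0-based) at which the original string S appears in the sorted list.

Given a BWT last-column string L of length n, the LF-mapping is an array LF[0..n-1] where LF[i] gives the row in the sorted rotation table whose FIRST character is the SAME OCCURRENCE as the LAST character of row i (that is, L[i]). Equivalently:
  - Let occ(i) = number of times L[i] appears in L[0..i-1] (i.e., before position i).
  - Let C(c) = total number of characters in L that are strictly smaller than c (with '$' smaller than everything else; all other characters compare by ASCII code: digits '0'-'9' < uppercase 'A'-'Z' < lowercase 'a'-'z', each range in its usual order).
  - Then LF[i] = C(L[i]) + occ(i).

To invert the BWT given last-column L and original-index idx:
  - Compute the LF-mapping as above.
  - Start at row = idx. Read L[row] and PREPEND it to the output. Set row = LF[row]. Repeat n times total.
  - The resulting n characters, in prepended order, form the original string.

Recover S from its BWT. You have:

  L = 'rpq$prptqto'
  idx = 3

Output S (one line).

LF mapping: 7 2 5 0 3 8 4 9 6 10 1
Walk LF starting at row 3, prepending L[row]:
  step 1: row=3, L[3]='$', prepend. Next row=LF[3]=0
  step 2: row=0, L[0]='r', prepend. Next row=LF[0]=7
  step 3: row=7, L[7]='t', prepend. Next row=LF[7]=9
  step 4: row=9, L[9]='t', prepend. Next row=LF[9]=10
  step 5: row=10, L[10]='o', prepend. Next row=LF[10]=1
  step 6: row=1, L[1]='p', prepend. Next row=LF[1]=2
  step 7: row=2, L[2]='q', prepend. Next row=LF[2]=5
  step 8: row=5, L[5]='r', prepend. Next row=LF[5]=8
  step 9: row=8, L[8]='q', prepend. Next row=LF[8]=6
  step 10: row=6, L[6]='p', prepend. Next row=LF[6]=4
  step 11: row=4, L[4]='p', prepend. Next row=LF[4]=3
Reversed output: ppqrqpottr$

Answer: ppqrqpottr$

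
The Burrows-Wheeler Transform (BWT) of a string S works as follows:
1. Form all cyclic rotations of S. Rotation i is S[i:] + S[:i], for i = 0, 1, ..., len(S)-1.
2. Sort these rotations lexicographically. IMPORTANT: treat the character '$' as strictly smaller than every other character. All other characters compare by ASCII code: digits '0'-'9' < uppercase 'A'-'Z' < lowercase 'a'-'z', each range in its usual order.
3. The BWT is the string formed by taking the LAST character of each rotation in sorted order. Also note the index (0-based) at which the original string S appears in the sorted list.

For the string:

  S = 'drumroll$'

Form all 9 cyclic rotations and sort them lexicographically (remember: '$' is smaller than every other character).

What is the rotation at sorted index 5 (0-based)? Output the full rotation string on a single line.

Answer: oll$drumr

Derivation:
All 9 rotations (rotation i = S[i:]+S[:i]):
  rot[0] = drumroll$
  rot[1] = rumroll$d
  rot[2] = umroll$dr
  rot[3] = mroll$dru
  rot[4] = roll$drum
  rot[5] = oll$drumr
  rot[6] = ll$drumro
  rot[7] = l$drumrol
  rot[8] = $drumroll
Sorted (with $ < everything):
  sorted[0] = $drumroll
  sorted[1] = drumroll$
  sorted[2] = l$drumrol
  sorted[3] = ll$drumro
  sorted[4] = mroll$dru
  sorted[5] = oll$drumr
  sorted[6] = roll$drum
  sorted[7] = rumroll$d
  sorted[8] = umroll$dr
sorted[5] = oll$drumr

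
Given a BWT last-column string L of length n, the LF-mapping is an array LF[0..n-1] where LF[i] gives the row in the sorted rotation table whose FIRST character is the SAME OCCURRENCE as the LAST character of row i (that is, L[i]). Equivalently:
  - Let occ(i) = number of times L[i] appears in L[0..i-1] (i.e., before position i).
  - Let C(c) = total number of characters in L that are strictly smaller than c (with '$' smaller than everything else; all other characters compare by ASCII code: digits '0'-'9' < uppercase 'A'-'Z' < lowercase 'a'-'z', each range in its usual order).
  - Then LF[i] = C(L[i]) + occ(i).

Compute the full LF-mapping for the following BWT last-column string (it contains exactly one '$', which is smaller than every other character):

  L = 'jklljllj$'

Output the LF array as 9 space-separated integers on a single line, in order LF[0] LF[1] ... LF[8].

Char counts: '$':1, 'j':3, 'k':1, 'l':4
C (first-col start): C('$')=0, C('j')=1, C('k')=4, C('l')=5
L[0]='j': occ=0, LF[0]=C('j')+0=1+0=1
L[1]='k': occ=0, LF[1]=C('k')+0=4+0=4
L[2]='l': occ=0, LF[2]=C('l')+0=5+0=5
L[3]='l': occ=1, LF[3]=C('l')+1=5+1=6
L[4]='j': occ=1, LF[4]=C('j')+1=1+1=2
L[5]='l': occ=2, LF[5]=C('l')+2=5+2=7
L[6]='l': occ=3, LF[6]=C('l')+3=5+3=8
L[7]='j': occ=2, LF[7]=C('j')+2=1+2=3
L[8]='$': occ=0, LF[8]=C('$')+0=0+0=0

Answer: 1 4 5 6 2 7 8 3 0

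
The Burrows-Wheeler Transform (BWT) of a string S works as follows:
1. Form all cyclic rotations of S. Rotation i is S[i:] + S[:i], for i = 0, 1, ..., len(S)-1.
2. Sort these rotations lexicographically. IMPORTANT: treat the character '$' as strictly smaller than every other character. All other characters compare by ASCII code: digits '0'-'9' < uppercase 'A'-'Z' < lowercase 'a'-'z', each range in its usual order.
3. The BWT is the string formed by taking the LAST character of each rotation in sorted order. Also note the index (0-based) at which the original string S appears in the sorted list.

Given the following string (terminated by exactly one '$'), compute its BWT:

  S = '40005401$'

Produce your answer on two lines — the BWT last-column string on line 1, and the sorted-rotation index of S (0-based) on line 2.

All 9 rotations (rotation i = S[i:]+S[:i]):
  rot[0] = 40005401$
  rot[1] = 0005401$4
  rot[2] = 005401$40
  rot[3] = 05401$400
  rot[4] = 5401$4000
  rot[5] = 401$40005
  rot[6] = 01$400054
  rot[7] = 1$4000540
  rot[8] = $40005401
Sorted (with $ < everything):
  sorted[0] = $40005401  (last char: '1')
  sorted[1] = 0005401$4  (last char: '4')
  sorted[2] = 005401$40  (last char: '0')
  sorted[3] = 01$400054  (last char: '4')
  sorted[4] = 05401$400  (last char: '0')
  sorted[5] = 1$4000540  (last char: '0')
  sorted[6] = 40005401$  (last char: '$')
  sorted[7] = 401$40005  (last char: '5')
  sorted[8] = 5401$4000  (last char: '0')
Last column: 140400$50
Original string S is at sorted index 6

Answer: 140400$50
6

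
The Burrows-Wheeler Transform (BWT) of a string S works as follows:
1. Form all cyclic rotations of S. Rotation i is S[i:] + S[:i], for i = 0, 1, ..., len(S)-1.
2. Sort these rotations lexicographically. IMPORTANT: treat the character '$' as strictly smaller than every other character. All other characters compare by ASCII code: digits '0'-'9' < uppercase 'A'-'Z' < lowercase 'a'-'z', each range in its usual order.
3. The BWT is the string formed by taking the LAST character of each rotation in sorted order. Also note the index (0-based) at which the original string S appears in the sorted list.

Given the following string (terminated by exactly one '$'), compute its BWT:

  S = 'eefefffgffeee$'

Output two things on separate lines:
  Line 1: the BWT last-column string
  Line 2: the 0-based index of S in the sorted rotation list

Answer: eeef$effegefff
4

Derivation:
All 14 rotations (rotation i = S[i:]+S[:i]):
  rot[0] = eefefffgffeee$
  rot[1] = efefffgffeee$e
  rot[2] = fefffgffeee$ee
  rot[3] = efffgffeee$eef
  rot[4] = fffgffeee$eefe
  rot[5] = ffgffeee$eefef
  rot[6] = fgffeee$eefeff
  rot[7] = gffeee$eefefff
  rot[8] = ffeee$eefefffg
  rot[9] = feee$eefefffgf
  rot[10] = eee$eefefffgff
  rot[11] = ee$eefefffgffe
  rot[12] = e$eefefffgffee
  rot[13] = $eefefffgffeee
Sorted (with $ < everything):
  sorted[0] = $eefefffgffeee  (last char: 'e')
  sorted[1] = e$eefefffgffee  (last char: 'e')
  sorted[2] = ee$eefefffgffe  (last char: 'e')
  sorted[3] = eee$eefefffgff  (last char: 'f')
  sorted[4] = eefefffgffeee$  (last char: '$')
  sorted[5] = efefffgffeee$e  (last char: 'e')
  sorted[6] = efffgffeee$eef  (last char: 'f')
  sorted[7] = feee$eefefffgf  (last char: 'f')
  sorted[8] = fefffgffeee$ee  (last char: 'e')
  sorted[9] = ffeee$eefefffg  (last char: 'g')
  sorted[10] = fffgffeee$eefe  (last char: 'e')
  sorted[11] = ffgffeee$eefef  (last char: 'f')
  sorted[12] = fgffeee$eefeff  (last char: 'f')
  sorted[13] = gffeee$eefefff  (last char: 'f')
Last column: eeef$effegefff
Original string S is at sorted index 4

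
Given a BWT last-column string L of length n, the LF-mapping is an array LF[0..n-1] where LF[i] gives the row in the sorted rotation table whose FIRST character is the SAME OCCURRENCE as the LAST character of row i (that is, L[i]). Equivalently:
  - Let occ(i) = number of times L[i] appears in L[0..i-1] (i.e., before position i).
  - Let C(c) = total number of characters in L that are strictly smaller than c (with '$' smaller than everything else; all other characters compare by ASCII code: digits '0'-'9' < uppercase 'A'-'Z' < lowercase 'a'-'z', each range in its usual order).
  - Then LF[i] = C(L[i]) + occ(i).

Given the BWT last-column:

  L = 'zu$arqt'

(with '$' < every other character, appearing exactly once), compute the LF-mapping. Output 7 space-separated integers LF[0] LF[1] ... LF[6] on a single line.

Char counts: '$':1, 'a':1, 'q':1, 'r':1, 't':1, 'u':1, 'z':1
C (first-col start): C('$')=0, C('a')=1, C('q')=2, C('r')=3, C('t')=4, C('u')=5, C('z')=6
L[0]='z': occ=0, LF[0]=C('z')+0=6+0=6
L[1]='u': occ=0, LF[1]=C('u')+0=5+0=5
L[2]='$': occ=0, LF[2]=C('$')+0=0+0=0
L[3]='a': occ=0, LF[3]=C('a')+0=1+0=1
L[4]='r': occ=0, LF[4]=C('r')+0=3+0=3
L[5]='q': occ=0, LF[5]=C('q')+0=2+0=2
L[6]='t': occ=0, LF[6]=C('t')+0=4+0=4

Answer: 6 5 0 1 3 2 4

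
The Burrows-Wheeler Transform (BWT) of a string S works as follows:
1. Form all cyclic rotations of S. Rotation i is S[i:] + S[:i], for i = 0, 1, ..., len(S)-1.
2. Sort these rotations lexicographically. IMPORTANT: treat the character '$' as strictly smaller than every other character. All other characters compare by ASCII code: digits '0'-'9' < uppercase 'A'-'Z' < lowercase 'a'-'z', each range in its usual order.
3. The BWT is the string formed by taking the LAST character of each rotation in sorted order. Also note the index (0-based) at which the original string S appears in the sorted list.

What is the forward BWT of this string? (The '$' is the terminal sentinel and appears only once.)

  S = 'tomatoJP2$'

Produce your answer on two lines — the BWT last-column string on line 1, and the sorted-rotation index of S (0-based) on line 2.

Answer: 2PoJmotta$
9

Derivation:
All 10 rotations (rotation i = S[i:]+S[:i]):
  rot[0] = tomatoJP2$
  rot[1] = omatoJP2$t
  rot[2] = matoJP2$to
  rot[3] = atoJP2$tom
  rot[4] = toJP2$toma
  rot[5] = oJP2$tomat
  rot[6] = JP2$tomato
  rot[7] = P2$tomatoJ
  rot[8] = 2$tomatoJP
  rot[9] = $tomatoJP2
Sorted (with $ < everything):
  sorted[0] = $tomatoJP2  (last char: '2')
  sorted[1] = 2$tomatoJP  (last char: 'P')
  sorted[2] = JP2$tomato  (last char: 'o')
  sorted[3] = P2$tomatoJ  (last char: 'J')
  sorted[4] = atoJP2$tom  (last char: 'm')
  sorted[5] = matoJP2$to  (last char: 'o')
  sorted[6] = oJP2$tomat  (last char: 't')
  sorted[7] = omatoJP2$t  (last char: 't')
  sorted[8] = toJP2$toma  (last char: 'a')
  sorted[9] = tomatoJP2$  (last char: '$')
Last column: 2PoJmotta$
Original string S is at sorted index 9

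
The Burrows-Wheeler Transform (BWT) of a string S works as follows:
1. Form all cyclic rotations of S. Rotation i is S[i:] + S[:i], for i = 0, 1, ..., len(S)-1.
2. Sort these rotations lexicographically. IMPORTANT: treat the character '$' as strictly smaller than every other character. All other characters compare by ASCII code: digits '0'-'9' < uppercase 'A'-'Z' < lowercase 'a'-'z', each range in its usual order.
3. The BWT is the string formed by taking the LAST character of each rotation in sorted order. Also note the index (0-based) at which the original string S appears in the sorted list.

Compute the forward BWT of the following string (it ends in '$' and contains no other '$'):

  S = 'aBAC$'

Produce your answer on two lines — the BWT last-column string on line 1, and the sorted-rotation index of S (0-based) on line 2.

All 5 rotations (rotation i = S[i:]+S[:i]):
  rot[0] = aBAC$
  rot[1] = BAC$a
  rot[2] = AC$aB
  rot[3] = C$aBA
  rot[4] = $aBAC
Sorted (with $ < everything):
  sorted[0] = $aBAC  (last char: 'C')
  sorted[1] = AC$aB  (last char: 'B')
  sorted[2] = BAC$a  (last char: 'a')
  sorted[3] = C$aBA  (last char: 'A')
  sorted[4] = aBAC$  (last char: '$')
Last column: CBaA$
Original string S is at sorted index 4

Answer: CBaA$
4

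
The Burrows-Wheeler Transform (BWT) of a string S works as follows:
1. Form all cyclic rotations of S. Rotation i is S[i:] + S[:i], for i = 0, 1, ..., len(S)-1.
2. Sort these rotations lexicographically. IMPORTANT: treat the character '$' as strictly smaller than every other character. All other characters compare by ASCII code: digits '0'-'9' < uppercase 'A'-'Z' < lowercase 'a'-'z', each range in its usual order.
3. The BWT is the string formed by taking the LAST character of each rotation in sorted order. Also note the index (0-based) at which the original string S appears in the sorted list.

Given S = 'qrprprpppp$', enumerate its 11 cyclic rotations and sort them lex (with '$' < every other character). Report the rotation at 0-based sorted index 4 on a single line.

All 11 rotations (rotation i = S[i:]+S[:i]):
  rot[0] = qrprprpppp$
  rot[1] = rprprpppp$q
  rot[2] = prprpppp$qr
  rot[3] = rprpppp$qrp
  rot[4] = prpppp$qrpr
  rot[5] = rpppp$qrprp
  rot[6] = pppp$qrprpr
  rot[7] = ppp$qrprprp
  rot[8] = pp$qrprprpp
  rot[9] = p$qrprprppp
  rot[10] = $qrprprpppp
Sorted (with $ < everything):
  sorted[0] = $qrprprpppp
  sorted[1] = p$qrprprppp
  sorted[2] = pp$qrprprpp
  sorted[3] = ppp$qrprprp
  sorted[4] = pppp$qrprpr
  sorted[5] = prpppp$qrpr
  sorted[6] = prprpppp$qr
  sorted[7] = qrprprpppp$
  sorted[8] = rpppp$qrprp
  sorted[9] = rprpppp$qrp
  sorted[10] = rprprpppp$q
sorted[4] = pppp$qrprpr

Answer: pppp$qrprpr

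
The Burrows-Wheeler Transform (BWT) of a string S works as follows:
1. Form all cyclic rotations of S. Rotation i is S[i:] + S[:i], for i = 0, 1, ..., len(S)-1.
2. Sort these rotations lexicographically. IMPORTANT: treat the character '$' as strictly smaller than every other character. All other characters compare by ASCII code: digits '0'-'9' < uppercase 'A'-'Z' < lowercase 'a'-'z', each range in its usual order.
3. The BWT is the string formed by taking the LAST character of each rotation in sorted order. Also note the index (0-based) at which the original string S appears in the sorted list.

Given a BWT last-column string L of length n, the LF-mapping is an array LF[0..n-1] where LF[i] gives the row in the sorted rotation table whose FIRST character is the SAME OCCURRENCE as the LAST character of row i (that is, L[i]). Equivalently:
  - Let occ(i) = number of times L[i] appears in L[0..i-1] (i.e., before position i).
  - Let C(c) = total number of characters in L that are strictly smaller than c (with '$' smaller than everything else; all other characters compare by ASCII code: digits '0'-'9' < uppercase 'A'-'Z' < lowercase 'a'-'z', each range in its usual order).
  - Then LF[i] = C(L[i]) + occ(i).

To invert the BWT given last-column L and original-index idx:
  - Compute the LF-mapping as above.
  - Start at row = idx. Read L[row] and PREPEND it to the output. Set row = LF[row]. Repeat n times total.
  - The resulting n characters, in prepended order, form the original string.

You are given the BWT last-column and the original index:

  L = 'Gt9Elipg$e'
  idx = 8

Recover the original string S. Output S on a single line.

LF mapping: 3 9 1 2 7 6 8 5 0 4
Walk LF starting at row 8, prepending L[row]:
  step 1: row=8, L[8]='$', prepend. Next row=LF[8]=0
  step 2: row=0, L[0]='G', prepend. Next row=LF[0]=3
  step 3: row=3, L[3]='E', prepend. Next row=LF[3]=2
  step 4: row=2, L[2]='9', prepend. Next row=LF[2]=1
  step 5: row=1, L[1]='t', prepend. Next row=LF[1]=9
  step 6: row=9, L[9]='e', prepend. Next row=LF[9]=4
  step 7: row=4, L[4]='l', prepend. Next row=LF[4]=7
  step 8: row=7, L[7]='g', prepend. Next row=LF[7]=5
  step 9: row=5, L[5]='i', prepend. Next row=LF[5]=6
  step 10: row=6, L[6]='p', prepend. Next row=LF[6]=8
Reversed output: piglet9EG$

Answer: piglet9EG$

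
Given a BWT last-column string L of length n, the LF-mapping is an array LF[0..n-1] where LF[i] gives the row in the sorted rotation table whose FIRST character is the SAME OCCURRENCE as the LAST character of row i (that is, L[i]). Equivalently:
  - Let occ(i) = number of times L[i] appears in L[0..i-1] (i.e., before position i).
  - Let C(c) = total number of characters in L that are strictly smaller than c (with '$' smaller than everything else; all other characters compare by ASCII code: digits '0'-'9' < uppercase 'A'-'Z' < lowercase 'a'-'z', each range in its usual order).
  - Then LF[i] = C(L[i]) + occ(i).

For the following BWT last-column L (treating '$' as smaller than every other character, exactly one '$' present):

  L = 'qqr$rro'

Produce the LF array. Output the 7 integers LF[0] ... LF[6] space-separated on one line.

Char counts: '$':1, 'o':1, 'q':2, 'r':3
C (first-col start): C('$')=0, C('o')=1, C('q')=2, C('r')=4
L[0]='q': occ=0, LF[0]=C('q')+0=2+0=2
L[1]='q': occ=1, LF[1]=C('q')+1=2+1=3
L[2]='r': occ=0, LF[2]=C('r')+0=4+0=4
L[3]='$': occ=0, LF[3]=C('$')+0=0+0=0
L[4]='r': occ=1, LF[4]=C('r')+1=4+1=5
L[5]='r': occ=2, LF[5]=C('r')+2=4+2=6
L[6]='o': occ=0, LF[6]=C('o')+0=1+0=1

Answer: 2 3 4 0 5 6 1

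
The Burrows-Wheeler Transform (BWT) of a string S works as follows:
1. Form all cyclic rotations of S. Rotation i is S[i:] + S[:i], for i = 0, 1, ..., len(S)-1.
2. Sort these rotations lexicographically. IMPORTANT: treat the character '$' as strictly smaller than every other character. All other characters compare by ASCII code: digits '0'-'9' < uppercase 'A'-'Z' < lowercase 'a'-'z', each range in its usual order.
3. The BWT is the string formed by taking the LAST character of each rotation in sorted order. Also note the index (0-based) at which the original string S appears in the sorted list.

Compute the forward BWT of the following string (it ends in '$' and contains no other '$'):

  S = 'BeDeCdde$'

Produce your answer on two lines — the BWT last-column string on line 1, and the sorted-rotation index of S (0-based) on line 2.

Answer: e$eeCddDB
1

Derivation:
All 9 rotations (rotation i = S[i:]+S[:i]):
  rot[0] = BeDeCdde$
  rot[1] = eDeCdde$B
  rot[2] = DeCdde$Be
  rot[3] = eCdde$BeD
  rot[4] = Cdde$BeDe
  rot[5] = dde$BeDeC
  rot[6] = de$BeDeCd
  rot[7] = e$BeDeCdd
  rot[8] = $BeDeCdde
Sorted (with $ < everything):
  sorted[0] = $BeDeCdde  (last char: 'e')
  sorted[1] = BeDeCdde$  (last char: '$')
  sorted[2] = Cdde$BeDe  (last char: 'e')
  sorted[3] = DeCdde$Be  (last char: 'e')
  sorted[4] = dde$BeDeC  (last char: 'C')
  sorted[5] = de$BeDeCd  (last char: 'd')
  sorted[6] = e$BeDeCdd  (last char: 'd')
  sorted[7] = eCdde$BeD  (last char: 'D')
  sorted[8] = eDeCdde$B  (last char: 'B')
Last column: e$eeCddDB
Original string S is at sorted index 1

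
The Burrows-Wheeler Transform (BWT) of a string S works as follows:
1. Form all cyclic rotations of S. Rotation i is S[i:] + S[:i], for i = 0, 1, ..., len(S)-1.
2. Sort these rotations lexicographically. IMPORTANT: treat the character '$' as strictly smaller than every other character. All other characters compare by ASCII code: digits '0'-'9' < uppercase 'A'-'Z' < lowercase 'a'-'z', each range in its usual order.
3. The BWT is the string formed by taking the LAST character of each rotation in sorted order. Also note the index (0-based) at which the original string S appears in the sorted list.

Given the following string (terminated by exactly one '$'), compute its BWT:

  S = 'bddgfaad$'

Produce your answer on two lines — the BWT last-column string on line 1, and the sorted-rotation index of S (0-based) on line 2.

Answer: dfa$abdgd
3

Derivation:
All 9 rotations (rotation i = S[i:]+S[:i]):
  rot[0] = bddgfaad$
  rot[1] = ddgfaad$b
  rot[2] = dgfaad$bd
  rot[3] = gfaad$bdd
  rot[4] = faad$bddg
  rot[5] = aad$bddgf
  rot[6] = ad$bddgfa
  rot[7] = d$bddgfaa
  rot[8] = $bddgfaad
Sorted (with $ < everything):
  sorted[0] = $bddgfaad  (last char: 'd')
  sorted[1] = aad$bddgf  (last char: 'f')
  sorted[2] = ad$bddgfa  (last char: 'a')
  sorted[3] = bddgfaad$  (last char: '$')
  sorted[4] = d$bddgfaa  (last char: 'a')
  sorted[5] = ddgfaad$b  (last char: 'b')
  sorted[6] = dgfaad$bd  (last char: 'd')
  sorted[7] = faad$bddg  (last char: 'g')
  sorted[8] = gfaad$bdd  (last char: 'd')
Last column: dfa$abdgd
Original string S is at sorted index 3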